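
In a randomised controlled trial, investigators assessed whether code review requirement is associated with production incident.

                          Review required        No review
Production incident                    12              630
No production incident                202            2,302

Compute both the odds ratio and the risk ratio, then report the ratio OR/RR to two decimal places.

0.83

Reading the table with exposure as columns: a = 12 (Review required, case), b = 202 (Review required, non-case), c = 630 (No review, case), d = 2302.
OR = (12·2302)/(202·630) = 27624/127260 = 0.21707
Risk in exposed = 12/214 = 0.05607; risk in unexposed = 630/2932 = 0.21487; RR = 0.26097
OR/RR = 0.21707 / 0.26097 = 0.83177
The outcome is not rare, so the OR lies further from 1 than the RR.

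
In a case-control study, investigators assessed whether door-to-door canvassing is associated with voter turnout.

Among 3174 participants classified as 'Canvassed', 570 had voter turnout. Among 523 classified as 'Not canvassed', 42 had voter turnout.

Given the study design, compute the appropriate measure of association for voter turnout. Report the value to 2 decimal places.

From the description: a = 570, b = 2604, c = 42, d = 481.
This is a case-control study: participants were sampled on outcome status, so risks in the source population cannot be estimated directly — relative risk is not valid here. The odds ratio is the appropriate measure.
OR = (a·d)/(b·c) = (570 × 481) / (2604 × 42) = 274170 / 109368 = 2.50686

2.51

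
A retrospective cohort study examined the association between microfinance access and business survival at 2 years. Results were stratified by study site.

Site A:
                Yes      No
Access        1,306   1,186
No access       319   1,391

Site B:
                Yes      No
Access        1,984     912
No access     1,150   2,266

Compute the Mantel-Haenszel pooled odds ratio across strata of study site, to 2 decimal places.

4.47

OR_MH = Σ(aᵢdᵢ/nᵢ) / Σ(bᵢcᵢ/nᵢ), where nᵢ is the stratum total.
Stratum 1 (Site A): n = 4202; a·d/n = 1306·1391/4202 = 432.3289; b·c/n = 1186·319/4202 = 90.0366
Stratum 2 (Site B): n = 6312; a·d/n = 1984·2266/6312 = 712.2535; b·c/n = 912·1150/6312 = 166.1597
OR_MH = (432.3289 + 712.2535) / (90.0366 + 166.1597) = 1144.5824 / 256.1963 = 4.46760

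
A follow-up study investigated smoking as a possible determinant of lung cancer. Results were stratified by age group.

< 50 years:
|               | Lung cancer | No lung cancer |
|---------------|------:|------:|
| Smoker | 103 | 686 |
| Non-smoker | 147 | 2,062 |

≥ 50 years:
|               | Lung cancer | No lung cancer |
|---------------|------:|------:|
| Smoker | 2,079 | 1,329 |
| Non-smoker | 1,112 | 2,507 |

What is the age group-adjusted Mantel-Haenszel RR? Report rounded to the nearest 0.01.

RR_MH = Σ(aᵢ·n₀ᵢ/nᵢ) / Σ(cᵢ·n₁ᵢ/nᵢ), with n₁ᵢ = aᵢ+bᵢ (exposed), n₀ᵢ = cᵢ+dᵢ (unexposed), nᵢ = n₁ᵢ+n₀ᵢ.
Stratum 1 (< 50 years): n₁ = 789, n₀ = 2209, n = 2998; a·n₀/n = 103·2209/2998 = 75.8929; c·n₁/n = 147·789/2998 = 38.6868
Stratum 2 (≥ 50 years): n₁ = 3408, n₀ = 3619, n = 7027; a·n₀/n = 2079·3619/7027 = 1070.7131; c·n₁/n = 1112·3408/7027 = 539.3050
RR_MH = (75.8929 + 1070.7131) / (38.6868 + 539.3050) = 1146.6060 / 577.9918 = 1.98378

1.98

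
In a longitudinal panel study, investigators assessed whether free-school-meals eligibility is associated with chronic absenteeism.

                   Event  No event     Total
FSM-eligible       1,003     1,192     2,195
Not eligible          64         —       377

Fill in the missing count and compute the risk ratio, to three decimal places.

2.692

The missing cell is in the unexposed row: 377 − 64 = 313.
So a = 1003, b = 1192, c = 64, d = 313.
RR = [a/(a+b)] / [c/(c+d)] = (1003/2195) / (64/377) = 0.45695/0.16976 = 2.69171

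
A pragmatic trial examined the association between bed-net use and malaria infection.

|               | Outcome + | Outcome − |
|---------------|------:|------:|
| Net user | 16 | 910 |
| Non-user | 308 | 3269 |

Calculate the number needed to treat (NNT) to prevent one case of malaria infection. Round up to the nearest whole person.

15

Risk in treated group = 16/926 = 0.01728; risk in control = 308/3577 = 0.08611.
Absolute risk reduction = 0.08611 − 0.01728 = 0.06883
NNT = 1 / ARR = 1 / 0.06883 = 14.529 → round up → 15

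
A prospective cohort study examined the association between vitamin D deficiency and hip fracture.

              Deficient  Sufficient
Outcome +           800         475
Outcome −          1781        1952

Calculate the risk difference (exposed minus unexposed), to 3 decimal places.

Reading the table with exposure as columns: a = 800 (Deficient, case), b = 1781 (Deficient, non-case), c = 475 (Sufficient, case), d = 1952.
Risk in exposed = 800/2581 = 0.309957; risk in unexposed = 475/2427 = 0.195715.
Risk difference = 0.309957 − 0.195715 = 0.114243

0.114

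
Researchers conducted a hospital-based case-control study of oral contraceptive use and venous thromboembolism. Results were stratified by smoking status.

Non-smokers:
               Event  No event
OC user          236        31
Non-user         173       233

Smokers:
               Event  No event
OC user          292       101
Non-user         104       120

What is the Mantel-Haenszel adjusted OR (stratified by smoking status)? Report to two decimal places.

5.54

OR_MH = Σ(aᵢdᵢ/nᵢ) / Σ(bᵢcᵢ/nᵢ), where nᵢ is the stratum total.
Stratum 1 (Non-smokers): n = 673; a·d/n = 236·233/673 = 81.7058; b·c/n = 31·173/673 = 7.9688
Stratum 2 (Smokers): n = 617; a·d/n = 292·120/617 = 56.7909; b·c/n = 101·104/617 = 17.0243
OR_MH = (81.7058 + 56.7909) / (7.9688 + 17.0243) = 138.4967 / 24.9931 = 5.54140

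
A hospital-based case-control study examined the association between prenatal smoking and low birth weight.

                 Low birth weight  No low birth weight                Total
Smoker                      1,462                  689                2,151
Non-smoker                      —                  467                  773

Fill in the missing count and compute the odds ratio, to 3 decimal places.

3.238

The missing cell is in the unexposed row: 773 − 467 = 306.
So a = 1462, b = 689, c = 306, d = 467.
OR = (a·d)/(b·c) = (1462 × 467) / (689 × 306) = 682754 / 210834 = 3.23835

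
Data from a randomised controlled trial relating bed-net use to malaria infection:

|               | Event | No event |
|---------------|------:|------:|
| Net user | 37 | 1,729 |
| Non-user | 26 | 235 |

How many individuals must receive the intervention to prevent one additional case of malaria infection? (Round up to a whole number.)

Risk in treated group = 37/1766 = 0.02095; risk in control = 26/261 = 0.09962.
Absolute risk reduction = 0.09962 − 0.02095 = 0.07867
NNT = 1 / ARR = 1 / 0.07867 = 12.712 → round up → 13

13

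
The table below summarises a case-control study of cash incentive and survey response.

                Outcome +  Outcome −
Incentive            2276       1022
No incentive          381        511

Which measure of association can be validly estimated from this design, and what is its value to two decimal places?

Cells: a = 2276, b = 1022, c = 381, d = 511.
This is a case-control study: participants were sampled on outcome status, so risks in the source population cannot be estimated directly — relative risk is not valid here. The odds ratio is the appropriate measure.
OR = (a·d)/(b·c) = (2276 × 511) / (1022 × 381) = 1163036 / 389382 = 2.98688

2.99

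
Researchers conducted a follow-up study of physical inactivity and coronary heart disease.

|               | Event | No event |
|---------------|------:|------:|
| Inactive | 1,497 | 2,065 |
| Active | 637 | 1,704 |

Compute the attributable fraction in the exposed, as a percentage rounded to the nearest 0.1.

35.3

Cells: a = 1497, b = 2065, c = 637, d = 1704.
Risk in exposed = 1497/3562 = 0.42027; risk in unexposed = 637/2341 = 0.27211.
RR = 0.42027/0.27211 = 1.54451
AR% = (RR − 1)/RR × 100 = (1.54451 − 1)/1.54451 × 100 = 35.2544%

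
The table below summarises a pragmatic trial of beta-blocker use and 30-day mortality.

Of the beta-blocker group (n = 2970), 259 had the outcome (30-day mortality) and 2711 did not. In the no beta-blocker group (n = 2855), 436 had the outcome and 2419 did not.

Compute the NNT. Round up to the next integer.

16

Risk in treated group = 259/2970 = 0.08721; risk in control = 436/2855 = 0.15271.
Absolute risk reduction = 0.15271 − 0.08721 = 0.06551
NNT = 1 / ARR = 1 / 0.06551 = 15.265 → round up → 16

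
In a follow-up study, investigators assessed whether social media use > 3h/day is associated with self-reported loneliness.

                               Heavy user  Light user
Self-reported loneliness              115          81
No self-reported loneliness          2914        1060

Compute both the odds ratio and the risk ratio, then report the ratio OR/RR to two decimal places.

Reading the table with exposure as columns: a = 115 (Heavy user, case), b = 2914 (Heavy user, non-case), c = 81 (Light user, case), d = 1060.
OR = (115·1060)/(2914·81) = 121900/236034 = 0.51645
Risk in exposed = 115/3029 = 0.03797; risk in unexposed = 81/1141 = 0.07099; RR = 0.53481
OR/RR = 0.51645 / 0.53481 = 0.96567
The outcome is rare in both groups, so OR ≈ RR (ratio near 1).

0.97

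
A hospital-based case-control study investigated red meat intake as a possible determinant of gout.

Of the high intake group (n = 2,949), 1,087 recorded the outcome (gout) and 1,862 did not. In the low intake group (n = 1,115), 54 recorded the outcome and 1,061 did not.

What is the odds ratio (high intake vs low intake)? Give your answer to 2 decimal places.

11.47

From the description: a = 1087, b = 1862, c = 54, d = 1061.
OR = (a·d)/(b·c) = (1087 × 1061) / (1862 × 54) = 1153307 / 100548 = 11.47021
The odds of gout are about 11.47 times as high in the high intake group.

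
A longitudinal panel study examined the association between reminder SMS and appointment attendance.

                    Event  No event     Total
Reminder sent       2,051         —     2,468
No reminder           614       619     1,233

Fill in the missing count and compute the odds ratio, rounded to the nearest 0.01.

4.96

The missing cell is in the exposed row: 2468 − 2051 = 417.
So a = 2051, b = 417, c = 614, d = 619.
OR = (a·d)/(b·c) = (2051 × 619) / (417 × 614) = 1269569 / 256038 = 4.95852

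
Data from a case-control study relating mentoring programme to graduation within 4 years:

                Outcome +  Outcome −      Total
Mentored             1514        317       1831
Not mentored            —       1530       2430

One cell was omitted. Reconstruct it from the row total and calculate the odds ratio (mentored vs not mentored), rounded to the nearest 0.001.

The missing cell is in the unexposed row: 2430 − 1530 = 900.
So a = 1514, b = 317, c = 900, d = 1530.
OR = (a·d)/(b·c) = (1514 × 1530) / (317 × 900) = 2316420 / 285300 = 8.11924

8.119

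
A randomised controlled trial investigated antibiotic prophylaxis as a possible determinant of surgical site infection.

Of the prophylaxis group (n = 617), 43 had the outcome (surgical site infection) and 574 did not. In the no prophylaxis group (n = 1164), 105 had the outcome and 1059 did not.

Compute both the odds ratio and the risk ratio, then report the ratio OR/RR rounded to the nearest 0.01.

From the description: a = 43, b = 574, c = 105, d = 1059.
OR = (43·1059)/(574·105) = 45537/60270 = 0.75555
Risk in exposed = 43/617 = 0.06969; risk in unexposed = 105/1164 = 0.09021; RR = 0.77259
OR/RR = 0.75555 / 0.77259 = 0.97795
The outcome is rare in both groups, so OR ≈ RR (ratio near 1).

0.98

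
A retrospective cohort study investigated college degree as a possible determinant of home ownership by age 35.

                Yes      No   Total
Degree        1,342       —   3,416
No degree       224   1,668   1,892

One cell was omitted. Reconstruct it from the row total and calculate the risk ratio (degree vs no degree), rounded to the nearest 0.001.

3.318

The missing cell is in the exposed row: 3416 − 1342 = 2074.
So a = 1342, b = 2074, c = 224, d = 1668.
RR = [a/(a+b)] / [c/(c+d)] = (1342/3416) / (224/1892) = 0.39286/0.11839 = 3.31824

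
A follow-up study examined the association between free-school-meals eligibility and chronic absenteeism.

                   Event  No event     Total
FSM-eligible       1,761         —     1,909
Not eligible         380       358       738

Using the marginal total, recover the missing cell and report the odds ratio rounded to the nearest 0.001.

11.210

The missing cell is in the exposed row: 1909 − 1761 = 148.
So a = 1761, b = 148, c = 380, d = 358.
OR = (a·d)/(b·c) = (1761 × 358) / (148 × 380) = 630438 / 56240 = 11.20978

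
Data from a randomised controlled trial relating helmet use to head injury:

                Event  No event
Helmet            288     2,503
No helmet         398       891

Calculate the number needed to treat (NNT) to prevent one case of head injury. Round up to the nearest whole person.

5

Risk in treated group = 288/2791 = 0.10319; risk in control = 398/1289 = 0.30877.
Absolute risk reduction = 0.30877 − 0.10319 = 0.20558
NNT = 1 / ARR = 1 / 0.20558 = 4.864 → round up → 5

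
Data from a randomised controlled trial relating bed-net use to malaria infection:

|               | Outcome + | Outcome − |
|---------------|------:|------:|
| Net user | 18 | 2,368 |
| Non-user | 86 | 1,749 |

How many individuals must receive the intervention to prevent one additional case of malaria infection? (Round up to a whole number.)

26

Risk in treated group = 18/2386 = 0.00754; risk in control = 86/1835 = 0.04687.
Absolute risk reduction = 0.04687 − 0.00754 = 0.03932
NNT = 1 / ARR = 1 / 0.03932 = 25.431 → round up → 26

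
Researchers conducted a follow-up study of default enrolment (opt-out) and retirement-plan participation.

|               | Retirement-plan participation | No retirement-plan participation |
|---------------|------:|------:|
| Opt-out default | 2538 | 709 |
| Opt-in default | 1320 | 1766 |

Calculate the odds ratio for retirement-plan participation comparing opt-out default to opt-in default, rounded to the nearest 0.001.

4.789

Cells: a = 2538, b = 709, c = 1320, d = 1766.
OR = (a·d)/(b·c) = (2538 × 1766) / (709 × 1320) = 4482108 / 935880 = 4.78919
The odds of retirement-plan participation are about 4.79 times as high in the opt-out default group.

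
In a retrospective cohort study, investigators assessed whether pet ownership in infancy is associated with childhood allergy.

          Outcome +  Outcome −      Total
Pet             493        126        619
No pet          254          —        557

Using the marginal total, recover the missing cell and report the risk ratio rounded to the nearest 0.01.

1.75

The missing cell is in the unexposed row: 557 − 254 = 303.
So a = 493, b = 126, c = 254, d = 303.
RR = [a/(a+b)] / [c/(c+d)] = (493/619) / (254/557) = 0.79645/0.45601 = 1.74654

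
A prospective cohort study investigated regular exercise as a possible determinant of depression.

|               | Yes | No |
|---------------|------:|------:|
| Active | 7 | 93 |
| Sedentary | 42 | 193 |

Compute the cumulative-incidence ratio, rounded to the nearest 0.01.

Cells: a = 7, b = 93, c = 42, d = 193.
Risk in exposed = 7/100 = 0.07000; risk in unexposed = 42/235 = 0.17872.
RR = 0.07000 / 0.17872 = 0.39167
The risk is 61% lower among the exposed than among the unexposed.

0.39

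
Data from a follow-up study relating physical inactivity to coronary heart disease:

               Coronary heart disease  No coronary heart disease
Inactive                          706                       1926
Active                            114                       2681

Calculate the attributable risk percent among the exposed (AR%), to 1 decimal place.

Cells: a = 706, b = 1926, c = 114, d = 2681.
Risk in exposed = 706/2632 = 0.26824; risk in unexposed = 114/2795 = 0.04079.
RR = 0.26824/0.04079 = 6.57651
AR% = (RR − 1)/RR × 100 = (6.57651 − 1)/6.57651 × 100 = 84.7944%

84.8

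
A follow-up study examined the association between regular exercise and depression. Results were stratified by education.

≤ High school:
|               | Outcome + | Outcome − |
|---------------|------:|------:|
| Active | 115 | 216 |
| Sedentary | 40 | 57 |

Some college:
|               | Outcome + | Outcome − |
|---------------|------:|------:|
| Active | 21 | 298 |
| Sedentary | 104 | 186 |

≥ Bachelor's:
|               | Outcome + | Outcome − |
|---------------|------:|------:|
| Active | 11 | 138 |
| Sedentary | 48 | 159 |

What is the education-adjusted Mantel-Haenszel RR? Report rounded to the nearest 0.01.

RR_MH = Σ(aᵢ·n₀ᵢ/nᵢ) / Σ(cᵢ·n₁ᵢ/nᵢ), with n₁ᵢ = aᵢ+bᵢ (exposed), n₀ᵢ = cᵢ+dᵢ (unexposed), nᵢ = n₁ᵢ+n₀ᵢ.
Stratum 1 (≤ High school): n₁ = 331, n₀ = 97, n = 428; a·n₀/n = 115·97/428 = 26.0631; c·n₁/n = 40·331/428 = 30.9346
Stratum 2 (Some college): n₁ = 319, n₀ = 290, n = 609; a·n₀/n = 21·290/609 = 10.0000; c·n₁/n = 104·319/609 = 54.4762
Stratum 3 (≥ Bachelor's): n₁ = 149, n₀ = 207, n = 356; a·n₀/n = 11·207/356 = 6.3961; c·n₁/n = 48·149/356 = 20.0899
RR_MH = (26.0631 + 10.0000 + 6.3961) / (30.9346 + 54.4762 + 20.0899) = 42.4592 / 105.5007 = 0.40245

0.40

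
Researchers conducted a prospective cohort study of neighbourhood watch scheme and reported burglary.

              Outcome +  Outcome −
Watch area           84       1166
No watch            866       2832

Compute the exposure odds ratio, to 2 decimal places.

Cells: a = 84, b = 1166, c = 866, d = 2832.
OR = (a·d)/(b·c) = (84 × 2832) / (1166 × 866) = 237888 / 1009756 = 0.23559
Exposure is associated with lower odds of reported burglary (OR = 0.24 < 1).

0.24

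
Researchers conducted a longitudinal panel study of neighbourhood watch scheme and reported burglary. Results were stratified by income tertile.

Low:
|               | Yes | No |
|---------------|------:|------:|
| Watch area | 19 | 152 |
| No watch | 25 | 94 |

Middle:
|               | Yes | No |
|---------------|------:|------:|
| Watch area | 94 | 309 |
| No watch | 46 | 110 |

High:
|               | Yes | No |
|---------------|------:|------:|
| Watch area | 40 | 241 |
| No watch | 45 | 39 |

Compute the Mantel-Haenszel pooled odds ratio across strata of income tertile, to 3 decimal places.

0.424

OR_MH = Σ(aᵢdᵢ/nᵢ) / Σ(bᵢcᵢ/nᵢ), where nᵢ is the stratum total.
Stratum 1 (Low): n = 290; a·d/n = 19·94/290 = 6.1586; b·c/n = 152·25/290 = 13.1034
Stratum 2 (Middle): n = 559; a·d/n = 94·110/559 = 18.4973; b·c/n = 309·46/559 = 25.4275
Stratum 3 (High): n = 365; a·d/n = 40·39/365 = 4.2740; b·c/n = 241·45/365 = 29.7123
OR_MH = (6.1586 + 18.4973 + 4.2740) / (13.1034 + 25.4275 + 29.7123) = 28.9299 / 68.2433 = 0.42392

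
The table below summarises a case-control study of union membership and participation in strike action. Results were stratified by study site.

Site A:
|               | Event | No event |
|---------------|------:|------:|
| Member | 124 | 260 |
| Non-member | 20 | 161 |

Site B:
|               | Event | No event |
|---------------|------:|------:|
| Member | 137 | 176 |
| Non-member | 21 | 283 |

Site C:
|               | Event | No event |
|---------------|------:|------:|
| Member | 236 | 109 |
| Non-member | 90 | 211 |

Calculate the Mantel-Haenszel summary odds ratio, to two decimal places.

5.77

OR_MH = Σ(aᵢdᵢ/nᵢ) / Σ(bᵢcᵢ/nᵢ), where nᵢ is the stratum total.
Stratum 1 (Site A): n = 565; a·d/n = 124·161/565 = 35.3345; b·c/n = 260·20/565 = 9.2035
Stratum 2 (Site B): n = 617; a·d/n = 137·283/617 = 62.8379; b·c/n = 176·21/617 = 5.9903
Stratum 3 (Site C): n = 646; a·d/n = 236·211/646 = 77.0836; b·c/n = 109·90/646 = 15.1858
OR_MH = (35.3345 + 62.8379 + 77.0836) / (9.2035 + 5.9903 + 15.1858) = 175.2560 / 30.3796 = 5.76888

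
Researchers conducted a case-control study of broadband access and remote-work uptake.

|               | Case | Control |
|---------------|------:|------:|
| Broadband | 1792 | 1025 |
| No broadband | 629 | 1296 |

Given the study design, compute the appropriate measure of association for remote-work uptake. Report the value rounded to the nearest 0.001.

3.602

Cells: a = 1792, b = 1025, c = 629, d = 1296.
This is a case-control study: participants were sampled on outcome status, so risks in the source population cannot be estimated directly — relative risk is not valid here. The odds ratio is the appropriate measure.
OR = (a·d)/(b·c) = (1792 × 1296) / (1025 × 629) = 2322432 / 644725 = 3.60221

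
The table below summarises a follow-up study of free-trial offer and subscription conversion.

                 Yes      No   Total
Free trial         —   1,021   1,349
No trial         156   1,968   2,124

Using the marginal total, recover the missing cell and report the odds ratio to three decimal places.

The missing cell is in the exposed row: 1349 − 1021 = 328.
So a = 328, b = 1021, c = 156, d = 1968.
OR = (a·d)/(b·c) = (328 × 1968) / (1021 × 156) = 645504 / 159276 = 4.05274

4.053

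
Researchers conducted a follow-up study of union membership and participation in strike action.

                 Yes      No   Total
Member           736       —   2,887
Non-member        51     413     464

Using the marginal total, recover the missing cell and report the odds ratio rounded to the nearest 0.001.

The missing cell is in the exposed row: 2887 − 736 = 2151.
So a = 736, b = 2151, c = 51, d = 413.
OR = (a·d)/(b·c) = (736 × 413) / (2151 × 51) = 303968 / 109701 = 2.77088

2.771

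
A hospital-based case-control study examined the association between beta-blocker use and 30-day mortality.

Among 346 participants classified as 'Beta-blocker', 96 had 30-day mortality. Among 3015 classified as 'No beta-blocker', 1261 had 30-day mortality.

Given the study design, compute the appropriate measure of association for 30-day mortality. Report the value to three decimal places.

0.534

From the description: a = 96, b = 250, c = 1261, d = 1754.
This is a hospital-based case-control study: participants were sampled on outcome status, so risks in the source population cannot be estimated directly — relative risk is not valid here. The odds ratio is the appropriate measure.
OR = (a·d)/(b·c) = (96 × 1754) / (250 × 1261) = 168384 / 315250 = 0.53413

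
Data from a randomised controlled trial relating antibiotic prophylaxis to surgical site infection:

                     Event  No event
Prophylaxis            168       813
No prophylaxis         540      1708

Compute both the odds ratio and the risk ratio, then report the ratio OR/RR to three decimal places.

0.917

Cells: a = 168, b = 813, c = 540, d = 1708.
OR = (168·1708)/(813·540) = 286944/439020 = 0.65360
Risk in exposed = 168/981 = 0.17125; risk in unexposed = 540/2248 = 0.24021; RR = 0.71292
OR/RR = 0.65360 / 0.71292 = 0.91679
The outcome is not rare, so the OR lies further from 1 than the RR.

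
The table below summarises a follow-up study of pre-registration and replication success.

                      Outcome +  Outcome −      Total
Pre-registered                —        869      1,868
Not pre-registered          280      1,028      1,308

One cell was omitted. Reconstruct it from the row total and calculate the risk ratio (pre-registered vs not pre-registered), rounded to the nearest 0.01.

2.50

The missing cell is in the exposed row: 1868 − 869 = 999.
So a = 999, b = 869, c = 280, d = 1028.
RR = [a/(a+b)] / [c/(c+d)] = (999/1868) / (280/1308) = 0.53480/0.21407 = 2.49826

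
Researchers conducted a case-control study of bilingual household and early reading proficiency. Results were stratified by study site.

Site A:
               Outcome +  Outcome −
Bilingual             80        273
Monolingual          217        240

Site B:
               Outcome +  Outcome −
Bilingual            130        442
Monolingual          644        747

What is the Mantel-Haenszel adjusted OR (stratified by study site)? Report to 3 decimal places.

OR_MH = Σ(aᵢdᵢ/nᵢ) / Σ(bᵢcᵢ/nᵢ), where nᵢ is the stratum total.
Stratum 1 (Site A): n = 810; a·d/n = 80·240/810 = 23.7037; b·c/n = 273·217/810 = 73.1370
Stratum 2 (Site B): n = 1963; a·d/n = 130·747/1963 = 49.4702; b·c/n = 442·644/1963 = 145.0066
OR_MH = (23.7037 + 49.4702) / (73.1370 + 145.0066) = 73.1739 / 218.1437 = 0.33544

0.335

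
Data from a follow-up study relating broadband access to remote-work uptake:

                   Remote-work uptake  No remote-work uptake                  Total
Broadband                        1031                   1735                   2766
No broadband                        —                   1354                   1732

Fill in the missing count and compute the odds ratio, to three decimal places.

2.129

The missing cell is in the unexposed row: 1732 − 1354 = 378.
So a = 1031, b = 1735, c = 378, d = 1354.
OR = (a·d)/(b·c) = (1031 × 1354) / (1735 × 378) = 1395974 / 655830 = 2.12856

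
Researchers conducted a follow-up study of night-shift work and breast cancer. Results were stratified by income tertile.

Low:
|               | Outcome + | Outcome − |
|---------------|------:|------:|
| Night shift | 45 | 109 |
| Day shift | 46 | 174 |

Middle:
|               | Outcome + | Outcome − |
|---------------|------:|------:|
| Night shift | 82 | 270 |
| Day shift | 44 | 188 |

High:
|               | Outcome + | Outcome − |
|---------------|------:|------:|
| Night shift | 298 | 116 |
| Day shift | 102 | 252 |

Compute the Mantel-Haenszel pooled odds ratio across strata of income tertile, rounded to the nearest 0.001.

2.952

OR_MH = Σ(aᵢdᵢ/nᵢ) / Σ(bᵢcᵢ/nᵢ), where nᵢ is the stratum total.
Stratum 1 (Low): n = 374; a·d/n = 45·174/374 = 20.9358; b·c/n = 109·46/374 = 13.4064
Stratum 2 (Middle): n = 584; a·d/n = 82·188/584 = 26.3973; b·c/n = 270·44/584 = 20.3425
Stratum 3 (High): n = 768; a·d/n = 298·252/768 = 97.7812; b·c/n = 116·102/768 = 15.4062
OR_MH = (20.9358 + 26.3973 + 97.7812) / (13.4064 + 20.3425 + 15.4062) = 145.1143 / 49.1551 = 2.95217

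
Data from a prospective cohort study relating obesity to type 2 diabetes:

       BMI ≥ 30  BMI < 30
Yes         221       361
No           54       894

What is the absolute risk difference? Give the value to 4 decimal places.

0.5160

Reading the table with exposure as columns: a = 221 (BMI ≥ 30, case), b = 54 (BMI ≥ 30, non-case), c = 361 (BMI < 30, case), d = 894.
Risk in exposed = 221/275 = 0.803636; risk in unexposed = 361/1255 = 0.287649.
Risk difference = 0.803636 − 0.287649 = 0.515987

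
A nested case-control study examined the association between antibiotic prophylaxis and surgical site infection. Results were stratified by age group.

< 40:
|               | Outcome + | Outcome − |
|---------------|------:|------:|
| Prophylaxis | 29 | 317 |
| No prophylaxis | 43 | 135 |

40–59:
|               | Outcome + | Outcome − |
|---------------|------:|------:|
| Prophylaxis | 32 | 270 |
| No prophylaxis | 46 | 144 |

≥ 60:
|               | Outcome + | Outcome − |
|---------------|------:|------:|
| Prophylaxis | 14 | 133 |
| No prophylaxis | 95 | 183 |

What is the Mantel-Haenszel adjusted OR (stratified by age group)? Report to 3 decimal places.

OR_MH = Σ(aᵢdᵢ/nᵢ) / Σ(bᵢcᵢ/nᵢ), where nᵢ is the stratum total.
Stratum 1 (< 40): n = 524; a·d/n = 29·135/524 = 7.4714; b·c/n = 317·43/524 = 26.0134
Stratum 2 (40–59): n = 492; a·d/n = 32·144/492 = 9.3659; b·c/n = 270·46/492 = 25.2439
Stratum 3 (≥ 60): n = 425; a·d/n = 14·183/425 = 6.0282; b·c/n = 133·95/425 = 29.7294
OR_MH = (7.4714 + 9.3659 + 6.0282) / (26.0134 + 25.2439 + 29.7294) = 22.8655 / 80.9867 = 0.28234

0.282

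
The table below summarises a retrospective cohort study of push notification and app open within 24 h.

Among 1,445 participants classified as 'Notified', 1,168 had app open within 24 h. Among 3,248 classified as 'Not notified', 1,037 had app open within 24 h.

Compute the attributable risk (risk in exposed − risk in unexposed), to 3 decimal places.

From the description: a = 1168, b = 277, c = 1037, d = 2211.
Risk in exposed = 1168/1445 = 0.808304; risk in unexposed = 1037/3248 = 0.319273.
Risk difference = 0.808304 − 0.319273 = 0.489031

0.489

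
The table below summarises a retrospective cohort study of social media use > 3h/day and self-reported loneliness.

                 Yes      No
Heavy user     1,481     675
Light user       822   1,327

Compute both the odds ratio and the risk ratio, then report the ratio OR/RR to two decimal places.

Cells: a = 1481, b = 675, c = 822, d = 1327.
OR = (1481·1327)/(675·822) = 1965287/554850 = 3.54201
Risk in exposed = 1481/2156 = 0.68692; risk in unexposed = 822/2149 = 0.38250; RR = 1.79585
OR/RR = 3.54201 / 1.79585 = 1.97233
The outcome is not rare, so the OR lies further from 1 than the RR.

1.97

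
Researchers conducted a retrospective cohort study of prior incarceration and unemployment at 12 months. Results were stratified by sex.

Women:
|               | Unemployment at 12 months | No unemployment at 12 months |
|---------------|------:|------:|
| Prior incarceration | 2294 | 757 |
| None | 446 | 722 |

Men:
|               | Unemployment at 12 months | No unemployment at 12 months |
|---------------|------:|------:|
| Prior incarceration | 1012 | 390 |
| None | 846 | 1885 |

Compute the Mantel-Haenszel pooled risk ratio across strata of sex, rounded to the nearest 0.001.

2.139

RR_MH = Σ(aᵢ·n₀ᵢ/nᵢ) / Σ(cᵢ·n₁ᵢ/nᵢ), with n₁ᵢ = aᵢ+bᵢ (exposed), n₀ᵢ = cᵢ+dᵢ (unexposed), nᵢ = n₁ᵢ+n₀ᵢ.
Stratum 1 (Women): n₁ = 3051, n₀ = 1168, n = 4219; a·n₀/n = 2294·1168/4219 = 635.0775; c·n₁/n = 446·3051/4219 = 322.5281
Stratum 2 (Men): n₁ = 1402, n₀ = 2731, n = 4133; a·n₀/n = 1012·2731/4133 = 668.7084; c·n₁/n = 846·1402/4133 = 286.9809
RR_MH = (635.0775 + 668.7084) / (322.5281 + 286.9809) = 1303.7860 / 609.5090 = 2.13908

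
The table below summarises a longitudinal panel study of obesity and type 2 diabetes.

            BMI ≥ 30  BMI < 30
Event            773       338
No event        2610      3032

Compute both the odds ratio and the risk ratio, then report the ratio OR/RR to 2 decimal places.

1.17

Reading the table with exposure as columns: a = 773 (BMI ≥ 30, case), b = 2610 (BMI ≥ 30, non-case), c = 338 (BMI < 30, case), d = 3032.
OR = (773·3032)/(2610·338) = 2343736/882180 = 2.65675
Risk in exposed = 773/3383 = 0.22850; risk in unexposed = 338/3370 = 0.10030; RR = 2.27819
OR/RR = 2.65675 / 2.27819 = 1.16617
The outcome is not rare, so the OR lies further from 1 than the RR.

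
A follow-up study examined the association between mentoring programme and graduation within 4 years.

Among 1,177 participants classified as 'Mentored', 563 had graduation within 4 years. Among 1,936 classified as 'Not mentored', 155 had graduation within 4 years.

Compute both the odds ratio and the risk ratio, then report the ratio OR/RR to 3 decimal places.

1.763

From the description: a = 563, b = 614, c = 155, d = 1781.
OR = (563·1781)/(614·155) = 1002703/95170 = 10.53591
Risk in exposed = 563/1177 = 0.47833; risk in unexposed = 155/1936 = 0.08006; RR = 5.97456
OR/RR = 10.53591 / 5.97456 = 1.76346
The outcome is not rare, so the OR lies further from 1 than the RR.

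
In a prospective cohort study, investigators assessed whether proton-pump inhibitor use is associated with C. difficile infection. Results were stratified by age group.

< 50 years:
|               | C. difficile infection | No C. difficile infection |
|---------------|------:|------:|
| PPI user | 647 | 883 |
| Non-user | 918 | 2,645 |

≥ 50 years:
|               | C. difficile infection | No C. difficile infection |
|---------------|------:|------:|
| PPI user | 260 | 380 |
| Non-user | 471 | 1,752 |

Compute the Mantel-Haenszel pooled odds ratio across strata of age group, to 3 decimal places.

2.234

OR_MH = Σ(aᵢdᵢ/nᵢ) / Σ(bᵢcᵢ/nᵢ), where nᵢ is the stratum total.
Stratum 1 (< 50 years): n = 5093; a·d/n = 647·2645/5093 = 336.0132; b·c/n = 883·918/5093 = 159.1585
Stratum 2 (≥ 50 years): n = 2863; a·d/n = 260·1752/2863 = 159.1058; b·c/n = 380·471/2863 = 62.5148
OR_MH = (336.0132 + 159.1058) / (159.1585 + 62.5148) = 495.1190 / 221.6733 = 2.23355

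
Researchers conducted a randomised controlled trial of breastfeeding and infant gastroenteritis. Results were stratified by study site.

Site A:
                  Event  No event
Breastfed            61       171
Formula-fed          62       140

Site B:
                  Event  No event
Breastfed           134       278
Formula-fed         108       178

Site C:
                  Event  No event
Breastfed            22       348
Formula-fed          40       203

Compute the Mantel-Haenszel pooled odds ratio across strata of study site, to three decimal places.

OR_MH = Σ(aᵢdᵢ/nᵢ) / Σ(bᵢcᵢ/nᵢ), where nᵢ is the stratum total.
Stratum 1 (Site A): n = 434; a·d/n = 61·140/434 = 19.6774; b·c/n = 171·62/434 = 24.4286
Stratum 2 (Site B): n = 698; a·d/n = 134·178/698 = 34.1719; b·c/n = 278·108/698 = 43.0143
Stratum 3 (Site C): n = 613; a·d/n = 22·203/613 = 7.2855; b·c/n = 348·40/613 = 22.7080
OR_MH = (19.6774 + 34.1719 + 7.2855) / (24.4286 + 43.0143 + 22.7080) = 61.1348 / 90.1509 = 0.67814

0.678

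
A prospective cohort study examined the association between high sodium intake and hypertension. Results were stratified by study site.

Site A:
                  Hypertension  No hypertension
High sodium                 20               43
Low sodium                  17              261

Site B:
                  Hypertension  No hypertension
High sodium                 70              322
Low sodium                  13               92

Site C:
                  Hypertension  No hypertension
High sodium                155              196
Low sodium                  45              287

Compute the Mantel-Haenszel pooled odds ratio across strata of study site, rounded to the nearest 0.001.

3.978

OR_MH = Σ(aᵢdᵢ/nᵢ) / Σ(bᵢcᵢ/nᵢ), where nᵢ is the stratum total.
Stratum 1 (Site A): n = 341; a·d/n = 20·261/341 = 15.3079; b·c/n = 43·17/341 = 2.1437
Stratum 2 (Site B): n = 497; a·d/n = 70·92/497 = 12.9577; b·c/n = 322·13/497 = 8.4225
Stratum 3 (Site C): n = 683; a·d/n = 155·287/683 = 65.1318; b·c/n = 196·45/683 = 12.9136
OR_MH = (15.3079 + 12.9577 + 65.1318) / (2.1437 + 8.4225 + 12.9136) = 93.3974 / 23.4798 = 3.97777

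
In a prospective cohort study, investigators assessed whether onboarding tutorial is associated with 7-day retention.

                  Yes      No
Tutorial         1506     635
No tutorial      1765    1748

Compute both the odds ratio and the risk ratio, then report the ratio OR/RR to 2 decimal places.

Cells: a = 1506, b = 635, c = 1765, d = 1748.
OR = (1506·1748)/(635·1765) = 2632488/1120775 = 2.34881
Risk in exposed = 1506/2141 = 0.70341; risk in unexposed = 1765/3513 = 0.50242; RR = 1.40004
OR/RR = 2.34881 / 1.40004 = 1.67767
The outcome is not rare, so the OR lies further from 1 than the RR.

1.68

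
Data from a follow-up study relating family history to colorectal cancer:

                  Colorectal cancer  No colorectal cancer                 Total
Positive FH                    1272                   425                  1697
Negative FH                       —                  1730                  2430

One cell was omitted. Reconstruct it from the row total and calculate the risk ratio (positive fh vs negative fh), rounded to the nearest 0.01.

2.60

The missing cell is in the unexposed row: 2430 − 1730 = 700.
So a = 1272, b = 425, c = 700, d = 1730.
RR = [a/(a+b)] / [c/(c+d)] = (1272/1697) / (700/2430) = 0.74956/0.28807 = 2.60204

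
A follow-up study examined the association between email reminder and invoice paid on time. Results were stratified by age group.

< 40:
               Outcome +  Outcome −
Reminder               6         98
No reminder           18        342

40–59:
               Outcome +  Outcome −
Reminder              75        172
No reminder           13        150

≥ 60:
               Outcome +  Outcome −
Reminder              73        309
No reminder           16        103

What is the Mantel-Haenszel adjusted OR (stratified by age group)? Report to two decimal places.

OR_MH = Σ(aᵢdᵢ/nᵢ) / Σ(bᵢcᵢ/nᵢ), where nᵢ is the stratum total.
Stratum 1 (< 40): n = 464; a·d/n = 6·342/464 = 4.4224; b·c/n = 98·18/464 = 3.8017
Stratum 2 (40–59): n = 410; a·d/n = 75·150/410 = 27.4390; b·c/n = 172·13/410 = 5.4537
Stratum 3 (≥ 60): n = 501; a·d/n = 73·103/501 = 15.0080; b·c/n = 309·16/501 = 9.8683
OR_MH = (4.4224 + 27.4390 + 15.0080) / (3.8017 + 5.4537 + 9.8683) = 46.8694 / 19.1236 = 2.45086

2.45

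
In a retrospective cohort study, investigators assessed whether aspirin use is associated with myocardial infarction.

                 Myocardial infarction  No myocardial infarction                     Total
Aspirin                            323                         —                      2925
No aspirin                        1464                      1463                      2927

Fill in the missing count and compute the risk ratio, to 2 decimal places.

0.22

The missing cell is in the exposed row: 2925 − 323 = 2602.
So a = 323, b = 2602, c = 1464, d = 1463.
RR = [a/(a+b)] / [c/(c+d)] = (323/2925) / (1464/2927) = 0.11043/0.50017 = 0.22078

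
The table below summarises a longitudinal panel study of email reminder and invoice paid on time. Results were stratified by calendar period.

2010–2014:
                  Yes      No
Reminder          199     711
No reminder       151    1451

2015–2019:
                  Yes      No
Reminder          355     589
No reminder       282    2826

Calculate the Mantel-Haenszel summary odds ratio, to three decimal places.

4.330

OR_MH = Σ(aᵢdᵢ/nᵢ) / Σ(bᵢcᵢ/nᵢ), where nᵢ is the stratum total.
Stratum 1 (2010–2014): n = 2512; a·d/n = 199·1451/2512 = 114.9479; b·c/n = 711·151/2512 = 42.7393
Stratum 2 (2015–2019): n = 4052; a·d/n = 355·2826/4052 = 247.5888; b·c/n = 589·282/4052 = 40.9916
OR_MH = (114.9479 + 247.5888) / (42.7393 + 40.9916) = 362.5367 / 83.7309 = 4.32979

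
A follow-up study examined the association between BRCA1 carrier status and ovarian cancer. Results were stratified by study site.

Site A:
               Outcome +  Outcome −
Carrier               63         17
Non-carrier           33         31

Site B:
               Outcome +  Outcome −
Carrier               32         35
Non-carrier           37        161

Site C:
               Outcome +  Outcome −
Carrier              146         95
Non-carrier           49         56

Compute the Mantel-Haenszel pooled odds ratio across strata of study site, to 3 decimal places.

OR_MH = Σ(aᵢdᵢ/nᵢ) / Σ(bᵢcᵢ/nᵢ), where nᵢ is the stratum total.
Stratum 1 (Site A): n = 144; a·d/n = 63·31/144 = 13.5625; b·c/n = 17·33/144 = 3.8958
Stratum 2 (Site B): n = 265; a·d/n = 32·161/265 = 19.4415; b·c/n = 35·37/265 = 4.8868
Stratum 3 (Site C): n = 346; a·d/n = 146·56/346 = 23.6301; b·c/n = 95·49/346 = 13.4538
OR_MH = (13.5625 + 19.4415 + 23.6301) / (3.8958 + 4.8868 + 13.4538) = 56.6341 / 22.2364 = 2.54691

2.547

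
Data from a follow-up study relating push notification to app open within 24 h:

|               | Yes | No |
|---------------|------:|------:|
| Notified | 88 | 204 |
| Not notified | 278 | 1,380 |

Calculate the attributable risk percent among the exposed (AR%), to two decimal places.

44.36

Cells: a = 88, b = 204, c = 278, d = 1380.
Risk in exposed = 88/292 = 0.30137; risk in unexposed = 278/1658 = 0.16767.
RR = 0.30137/0.16767 = 1.79738
AR% = (RR − 1)/RR × 100 = (1.79738 − 1)/1.79738 × 100 = 44.3634%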